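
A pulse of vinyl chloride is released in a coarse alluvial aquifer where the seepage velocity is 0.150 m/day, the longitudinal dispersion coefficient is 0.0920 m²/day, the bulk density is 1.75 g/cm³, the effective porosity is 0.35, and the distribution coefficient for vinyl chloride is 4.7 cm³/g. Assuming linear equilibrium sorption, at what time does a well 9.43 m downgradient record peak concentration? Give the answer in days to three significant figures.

1440 days

Retardation factor R = 1 + ρ_b·K_d/n = 1 + 1.75 × 4.7/0.35 = 24.50.
Sorption retards both mechanisms: v_R = v/R = 0.006122 m/day, D_R = D/R = 0.003755 m²/day.
Peak time from v_R²t² + 2D_R t − x² = 0: t = (√(D_R² + v_R²x²) − D_R)/v_R².
√(D_R² + v_R²x²) = √(0.003755² + 0.006122² × 9.43²) = 0.05785; v_R² = 3.748e-05.
t = (0.05785 − 0.003755)/3.748e-05 = 1440 days.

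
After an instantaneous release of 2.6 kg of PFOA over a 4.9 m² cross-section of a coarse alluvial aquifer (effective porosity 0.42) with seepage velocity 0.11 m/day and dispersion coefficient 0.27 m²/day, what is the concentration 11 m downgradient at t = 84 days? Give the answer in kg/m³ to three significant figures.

For an instantaneous plane source, C(x,t) = M/(n_e·A·√(4πDt)) · exp(−(x−vt)²/(4Dt)), with n_e·A the pore (flow) area.
Plume center vt = 0.11 × 84 = 9.24 m, so the well at 11 m is 1.76 m downgradient of the peak.
√(4πDt) = 16.88 m, giving peak height M/(n_e·A·√(4πDt)) = 2.6/(0.42 × 4.9 × 16.88) = 0.07484 kg/m³.
(x−vt)²/(4Dt) = (1.76)²/(4 × 0.27 × 84) = 0.03414; exp(−0.03414) = 0.9664.
C = 0.07484 × 0.9664 = 0.0723 kg/m³.

0.0723 kg/m³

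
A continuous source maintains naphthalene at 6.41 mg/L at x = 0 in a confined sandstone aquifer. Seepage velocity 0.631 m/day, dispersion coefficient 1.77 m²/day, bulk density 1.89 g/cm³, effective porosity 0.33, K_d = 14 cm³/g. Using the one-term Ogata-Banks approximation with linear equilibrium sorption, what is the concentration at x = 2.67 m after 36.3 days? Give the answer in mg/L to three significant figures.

Retardation factor R = 1 + ρ_b·K_d/n = 1 + 1.89 × 14/0.33 = 81.18.
Sorption retards both mechanisms: v_R = v/R = 0.007773 m/day, D_R = D/R = 0.02180 m²/day.
v_R·t = 0.007773 × 36.3 = 0.2821599 m; 2√(D_R t) = 1.779 m; argument = (2.67 − 0.2821599)/1.779 = 1.342.
C = C₀ × ½·erfc(1.342) = 6.41 × 0.02886 = 0.185 mg/L.

0.185 mg/L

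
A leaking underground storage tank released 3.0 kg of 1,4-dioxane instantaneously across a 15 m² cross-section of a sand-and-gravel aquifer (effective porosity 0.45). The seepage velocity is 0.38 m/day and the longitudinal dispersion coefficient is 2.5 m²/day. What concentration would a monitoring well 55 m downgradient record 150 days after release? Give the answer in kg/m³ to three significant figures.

For an instantaneous plane source, C(x,t) = M/(n_e·A·√(4πDt)) · exp(−(x−vt)²/(4Dt)), with n_e·A the pore (flow) area.
Plume center vt = 0.38 × 150 = 57 m, so the well at 55 m is 2 m upgradient of the peak.
√(4πDt) = 68.65 m, giving peak height M/(n_e·A·√(4πDt)) = 3.0/(0.45 × 15 × 68.65) = 0.006474 kg/m³.
(x−vt)²/(4Dt) = (-2)²/(4 × 2.5 × 150) = 0.002667; exp(−0.002667) = 0.9973.
C = 0.006474 × 0.9973 = 0.00646 kg/m³.

0.00646 kg/m³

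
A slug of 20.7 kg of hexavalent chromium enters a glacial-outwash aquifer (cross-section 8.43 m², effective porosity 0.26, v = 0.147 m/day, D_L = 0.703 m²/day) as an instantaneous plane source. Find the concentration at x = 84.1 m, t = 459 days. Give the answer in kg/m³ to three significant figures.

0.120 kg/m³

For an instantaneous plane source, C(x,t) = M/(n_e·A·√(4πDt)) · exp(−(x−vt)²/(4Dt)), with n_e·A the pore (flow) area.
Plume center vt = 0.147 × 459 = 67.473 m, so the well at 84.1 m is 16.627 m downgradient of the peak.
√(4πDt) = 63.68 m, giving peak height M/(n_e·A·√(4πDt)) = 20.7/(0.26 × 8.43 × 63.68) = 0.1483 kg/m³.
(x−vt)²/(4Dt) = (16.627)²/(4 × 0.703 × 459) = 0.2142; exp(−0.2142) = 0.8072.
C = 0.1483 × 0.8072 = 0.120 kg/m³.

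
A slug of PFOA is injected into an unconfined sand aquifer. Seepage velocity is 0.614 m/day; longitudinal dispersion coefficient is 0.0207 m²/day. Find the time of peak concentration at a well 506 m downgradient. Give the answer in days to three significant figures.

For the 1D instantaneous-source solution, setting ∂C/∂t = 0 at fixed x gives v²t² + 2Dt − x² = 0, so t = (√(D² + v²x²) − D)/v².
√(D² + v²x²) = √(0.0207² + 0.614² × 506²) = 310.7; v² = 0.376996.
t = (310.7 − 0.0207)/0.376996 = 824 days (vs. the pure-advection estimate x/v = 824 d).

824 days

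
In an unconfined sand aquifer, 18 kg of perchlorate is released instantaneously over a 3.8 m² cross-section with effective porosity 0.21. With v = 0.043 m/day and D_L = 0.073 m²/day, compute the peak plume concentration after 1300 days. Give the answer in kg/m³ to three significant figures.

0.653 kg/m³

The peak of an instantaneous 1D plume sits at x = vt; there the Gaussian factor is 1 and C_max = M/(n_e·A·√(4πDt)), where n_e·A is the pore area the mass is dissolved in.
√(4πDt) = √(4π × 0.073 × 1300) = 34.53 m, so C_max = 18/(0.21 × 3.8 × 34.53) = 0.653 kg/m³.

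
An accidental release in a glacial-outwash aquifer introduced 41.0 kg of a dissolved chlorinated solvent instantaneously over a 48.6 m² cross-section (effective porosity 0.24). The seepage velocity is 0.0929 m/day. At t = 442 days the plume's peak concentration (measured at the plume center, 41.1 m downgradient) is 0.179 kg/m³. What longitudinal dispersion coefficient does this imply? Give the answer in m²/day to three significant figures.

0.0694 m²/day

At the plume center C_max = M/(n_e·A·√(4πDt)), so D = M²/(4πt·(n_e·A·C_max)²).
n_e·A·C_max = 0.24 × 48.6 × 0.179 = 2.088 kg/m.
D = 41.0²/(4π × 442 × 2.088²) = 0.0694 m²/day.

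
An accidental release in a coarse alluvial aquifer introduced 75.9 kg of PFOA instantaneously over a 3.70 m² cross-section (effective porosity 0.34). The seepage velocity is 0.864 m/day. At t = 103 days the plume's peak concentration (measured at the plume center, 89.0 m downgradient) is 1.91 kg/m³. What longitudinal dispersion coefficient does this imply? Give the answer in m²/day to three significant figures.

At the plume center C_max = M/(n_e·A·√(4πDt)), so D = M²/(4πt·(n_e·A·C_max)²).
n_e·A·C_max = 0.34 × 3.70 × 1.91 = 2.403 kg/m.
D = 75.9²/(4π × 103 × 2.403²) = 0.771 m²/day.

0.771 m²/day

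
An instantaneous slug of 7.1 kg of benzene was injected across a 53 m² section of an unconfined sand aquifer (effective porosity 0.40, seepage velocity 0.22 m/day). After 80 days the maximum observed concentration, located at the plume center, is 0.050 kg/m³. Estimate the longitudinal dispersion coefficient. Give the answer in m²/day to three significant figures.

0.0446 m²/day

At the plume center C_max = M/(n_e·A·√(4πDt)), so D = M²/(4πt·(n_e·A·C_max)²).
n_e·A·C_max = 0.40 × 53 × 0.050 = 1.060 kg/m.
D = 7.1²/(4π × 80 × 1.060²) = 0.0446 m²/day.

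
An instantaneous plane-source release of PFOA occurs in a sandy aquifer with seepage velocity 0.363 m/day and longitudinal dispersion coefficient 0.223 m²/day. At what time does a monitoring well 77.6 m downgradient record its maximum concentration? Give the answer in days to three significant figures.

212 days

For the 1D instantaneous-source solution, setting ∂C/∂t = 0 at fixed x gives v²t² + 2Dt − x² = 0, so t = (√(D² + v²x²) − D)/v².
√(D² + v²x²) = √(0.223² + 0.363² × 77.6²) = 28.17; v² = 0.131769.
t = (28.17 − 0.223)/0.131769 = 212 days (vs. the pure-advection estimate x/v = 214 d).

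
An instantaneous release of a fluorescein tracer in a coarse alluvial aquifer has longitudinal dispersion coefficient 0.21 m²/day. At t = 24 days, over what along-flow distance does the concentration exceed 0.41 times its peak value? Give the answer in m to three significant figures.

The plume is Gaussian with σ = √(2Dt) = √(2 × 0.21 × 24) = 3.175 m.
C/C_peak = exp(−Δx²/(2σ²)) = 0.41 ⇒ Δx = σ·√(−2 ln 0.41) = 3.175 × 1.335 = 4.239 m.
Width = 2Δx = 8.48 m.

8.48 m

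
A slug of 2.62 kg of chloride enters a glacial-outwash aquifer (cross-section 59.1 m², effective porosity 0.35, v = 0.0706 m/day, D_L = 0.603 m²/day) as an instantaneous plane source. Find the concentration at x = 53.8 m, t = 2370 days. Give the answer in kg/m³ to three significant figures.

For an instantaneous plane source, C(x,t) = M/(n_e·A·√(4πDt)) · exp(−(x−vt)²/(4Dt)), with n_e·A the pore (flow) area.
Plume center vt = 0.0706 × 2370 = 167.322 m, so the well at 53.8 m is 113.522 m upgradient of the peak.
√(4πDt) = 134.0 m, giving peak height M/(n_e·A·√(4πDt)) = 2.62/(0.35 × 59.1 × 134.0) = 0.0009452 kg/m³.
(x−vt)²/(4Dt) = (-113.522)²/(4 × 0.603 × 2370) = 2.254; exp(−2.254) = 0.1050.
C = 0.0009452 × 0.1050 = 9.92e-05 kg/m³.

9.92e-05 kg/m³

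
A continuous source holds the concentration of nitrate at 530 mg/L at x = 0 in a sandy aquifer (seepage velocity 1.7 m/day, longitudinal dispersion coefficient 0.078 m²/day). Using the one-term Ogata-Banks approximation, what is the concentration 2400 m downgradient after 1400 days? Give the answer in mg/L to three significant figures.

For a continuous step input, C/C₀ ≈ ½·erfc((x−vt)/(2√(Dt))).
vt = 1.7 × 1400 = 2380 m and 2√(Dt) = 2√(0.078 × 1400) = 20.90 m.
Argument (x−vt)/(2√(Dt)) = (2400 − 2380)/20.90 = 0.9569; ½·erfc(0.9569) = 0.08799.
C = 530 × 0.08799 = 46.6 mg/L.

46.6 mg/L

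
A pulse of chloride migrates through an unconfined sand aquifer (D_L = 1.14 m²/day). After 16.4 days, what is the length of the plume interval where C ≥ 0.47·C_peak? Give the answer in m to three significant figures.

15.0 m

The plume is Gaussian with σ = √(2Dt) = √(2 × 1.14 × 16.4) = 6.115 m.
C/C_peak = exp(−Δx²/(2σ²)) = 0.47 ⇒ Δx = σ·√(−2 ln 0.47) = 6.115 × 1.229 = 7.515 m.
Width = 2Δx = 15.0 m.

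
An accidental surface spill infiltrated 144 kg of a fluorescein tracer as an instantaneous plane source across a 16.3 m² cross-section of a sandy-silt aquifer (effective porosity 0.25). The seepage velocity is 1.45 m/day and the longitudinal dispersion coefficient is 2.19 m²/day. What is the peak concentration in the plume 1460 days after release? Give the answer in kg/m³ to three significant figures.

The peak of an instantaneous 1D plume sits at x = vt; there the Gaussian factor is 1 and C_max = M/(n_e·A·√(4πDt)), where n_e·A is the pore area the mass is dissolved in.
√(4πDt) = √(4π × 2.19 × 1460) = 200.4 m, so C_max = 144/(0.25 × 16.3 × 200.4) = 0.176 kg/m³.

0.176 kg/m³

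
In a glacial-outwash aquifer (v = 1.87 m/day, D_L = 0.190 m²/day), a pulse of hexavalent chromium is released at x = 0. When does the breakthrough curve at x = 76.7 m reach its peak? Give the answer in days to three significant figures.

41.0 days

For the 1D instantaneous-source solution, setting ∂C/∂t = 0 at fixed x gives v²t² + 2Dt − x² = 0, so t = (√(D² + v²x²) − D)/v².
√(D² + v²x²) = √(0.190² + 1.87² × 76.7²) = 143.4; v² = 3.4969.
t = (143.4 − 0.190)/3.4969 = 41.0 days (vs. the pure-advection estimate x/v = 41.0 d).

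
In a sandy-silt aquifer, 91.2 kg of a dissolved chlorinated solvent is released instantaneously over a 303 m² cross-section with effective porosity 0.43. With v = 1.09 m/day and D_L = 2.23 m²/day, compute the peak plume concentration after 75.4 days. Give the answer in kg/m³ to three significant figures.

The peak of an instantaneous 1D plume sits at x = vt; there the Gaussian factor is 1 and C_max = M/(n_e·A·√(4πDt)), where n_e·A is the pore area the mass is dissolved in.
√(4πDt) = √(4π × 2.23 × 75.4) = 45.97 m, so C_max = 91.2/(0.43 × 303 × 45.97) = 0.0152 kg/m³.

0.0152 kg/m³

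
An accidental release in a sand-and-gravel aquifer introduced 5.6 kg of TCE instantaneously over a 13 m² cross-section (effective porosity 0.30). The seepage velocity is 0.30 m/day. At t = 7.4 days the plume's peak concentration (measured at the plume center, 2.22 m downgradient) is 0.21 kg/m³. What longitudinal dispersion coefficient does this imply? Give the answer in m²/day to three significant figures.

At the plume center C_max = M/(n_e·A·√(4πDt)), so D = M²/(4πt·(n_e·A·C_max)²).
n_e·A·C_max = 0.30 × 13 × 0.21 = 0.8190 kg/m.
D = 5.6²/(4π × 7.4 × 0.8190²) = 0.503 m²/day.

0.503 m²/day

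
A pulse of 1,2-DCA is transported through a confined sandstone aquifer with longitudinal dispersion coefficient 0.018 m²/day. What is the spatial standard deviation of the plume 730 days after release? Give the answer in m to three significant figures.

5.13 m

Dispersive spreading gives a Gaussian with σ² = 2Dt; advection only shifts the center.
σ = √(2 × 0.018 × 730) = 5.13 m.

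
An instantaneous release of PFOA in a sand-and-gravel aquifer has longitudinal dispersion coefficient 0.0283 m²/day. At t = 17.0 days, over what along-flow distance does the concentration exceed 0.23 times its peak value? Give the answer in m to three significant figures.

The plume is Gaussian with σ = √(2Dt) = √(2 × 0.0283 × 17.0) = 0.9809 m.
C/C_peak = exp(−Δx²/(2σ²)) = 0.23 ⇒ Δx = σ·√(−2 ln 0.23) = 0.9809 × 1.714 = 1.681 m.
Width = 2Δx = 3.36 m.

3.36 m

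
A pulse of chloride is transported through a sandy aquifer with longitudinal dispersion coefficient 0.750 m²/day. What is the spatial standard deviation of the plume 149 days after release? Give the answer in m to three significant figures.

Dispersive spreading gives a Gaussian with σ² = 2Dt; advection only shifts the center.
σ = √(2 × 0.750 × 149) = 14.9 m.

14.9 m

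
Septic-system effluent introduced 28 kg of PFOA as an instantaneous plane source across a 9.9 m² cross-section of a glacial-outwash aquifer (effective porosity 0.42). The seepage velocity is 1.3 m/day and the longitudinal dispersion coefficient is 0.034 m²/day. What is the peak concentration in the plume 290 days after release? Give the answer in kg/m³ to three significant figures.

0.605 kg/m³

The peak of an instantaneous 1D plume sits at x = vt; there the Gaussian factor is 1 and C_max = M/(n_e·A·√(4πDt)), where n_e·A is the pore area the mass is dissolved in.
√(4πDt) = √(4π × 0.034 × 290) = 11.13 m, so C_max = 28/(0.42 × 9.9 × 11.13) = 0.605 kg/m³.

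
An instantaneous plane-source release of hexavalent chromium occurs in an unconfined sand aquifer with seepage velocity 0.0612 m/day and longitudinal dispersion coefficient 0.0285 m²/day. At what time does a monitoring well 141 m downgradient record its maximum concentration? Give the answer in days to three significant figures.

2300 days

For the 1D instantaneous-source solution, setting ∂C/∂t = 0 at fixed x gives v²t² + 2Dt − x² = 0, so t = (√(D² + v²x²) − D)/v².
√(D² + v²x²) = √(0.0285² + 0.0612² × 141²) = 8.629; v² = 0.00374544.
t = (8.629 − 0.0285)/0.00374544 = 2300 days (vs. the pure-advection estimate x/v = 2300 d).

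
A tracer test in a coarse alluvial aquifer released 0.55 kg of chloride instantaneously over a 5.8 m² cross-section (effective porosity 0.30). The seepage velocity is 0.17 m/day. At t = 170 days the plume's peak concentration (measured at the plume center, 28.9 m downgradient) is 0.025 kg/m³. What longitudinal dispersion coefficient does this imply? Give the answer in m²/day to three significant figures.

0.0748 m²/day

At the plume center C_max = M/(n_e·A·√(4πDt)), so D = M²/(4πt·(n_e·A·C_max)²).
n_e·A·C_max = 0.30 × 5.8 × 0.025 = 0.04350 kg/m.
D = 0.55²/(4π × 170 × 0.04350²) = 0.0748 m²/day.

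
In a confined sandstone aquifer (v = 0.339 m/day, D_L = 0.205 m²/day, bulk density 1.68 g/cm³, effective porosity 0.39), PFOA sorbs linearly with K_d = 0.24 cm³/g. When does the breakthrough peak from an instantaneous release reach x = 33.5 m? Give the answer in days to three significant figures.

Retardation factor R = 1 + ρ_b·K_d/n = 1 + 1.68 × 0.24/0.39 = 2.034.
Sorption retards both mechanisms: v_R = v/R = 0.1667 m/day, D_R = D/R = 0.1008 m²/day.
Peak time from v_R²t² + 2D_R t − x² = 0: t = (√(D_R² + v_R²x²) − D_R)/v_R².
√(D_R² + v_R²x²) = √(0.1008² + 0.1667² × 33.5²) = 5.585; v_R² = 0.02779.
t = (5.585 − 0.1008)/0.02779 = 197 days.

197 days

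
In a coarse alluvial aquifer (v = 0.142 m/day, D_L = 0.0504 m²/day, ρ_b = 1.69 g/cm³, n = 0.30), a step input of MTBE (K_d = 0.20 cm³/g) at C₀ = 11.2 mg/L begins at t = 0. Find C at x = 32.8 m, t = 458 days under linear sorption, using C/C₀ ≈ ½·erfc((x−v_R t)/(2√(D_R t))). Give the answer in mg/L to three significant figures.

Retardation factor R = 1 + ρ_b·K_d/n = 1 + 1.69 × 0.20/0.30 = 2.127.
Sorption retards both mechanisms: v_R = v/R = 0.06676 m/day, D_R = D/R = 0.02370 m²/day.
v_R·t = 0.06676 × 458 = 30.57608 m; 2√(D_R t) = 6.589 m; argument = (32.8 − 30.57608)/6.589 = 0.3375.
C = C₀ × ½·erfc(0.3375) = 11.2 × 0.3166 = 3.55 mg/L.

3.55 mg/L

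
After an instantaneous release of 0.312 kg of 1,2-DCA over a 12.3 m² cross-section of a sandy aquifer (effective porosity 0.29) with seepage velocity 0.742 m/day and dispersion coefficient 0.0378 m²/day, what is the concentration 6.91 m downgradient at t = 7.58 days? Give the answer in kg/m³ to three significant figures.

0.0109 kg/m³

For an instantaneous plane source, C(x,t) = M/(n_e·A·√(4πDt)) · exp(−(x−vt)²/(4Dt)), with n_e·A the pore (flow) area.
Plume center vt = 0.742 × 7.58 = 5.62436 m, so the well at 6.91 m is 1.28564 m downgradient of the peak.
√(4πDt) = 1.898 m, giving peak height M/(n_e·A·√(4πDt)) = 0.312/(0.29 × 12.3 × 1.898) = 0.04608 kg/m³.
(x−vt)²/(4Dt) = (1.28564)²/(4 × 0.0378 × 7.58) = 1.442; exp(−1.442) = 0.2365.
C = 0.04608 × 0.2365 = 0.0109 kg/m³.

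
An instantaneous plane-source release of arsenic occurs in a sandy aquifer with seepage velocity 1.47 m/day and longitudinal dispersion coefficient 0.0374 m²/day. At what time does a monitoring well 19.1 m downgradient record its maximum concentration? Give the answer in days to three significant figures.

13.0 days

For the 1D instantaneous-source solution, setting ∂C/∂t = 0 at fixed x gives v²t² + 2Dt − x² = 0, so t = (√(D² + v²x²) − D)/v².
√(D² + v²x²) = √(0.0374² + 1.47² × 19.1²) = 28.08; v² = 2.1609.
t = (28.08 − 0.0374)/2.1609 = 13.0 days (vs. the pure-advection estimate x/v = 13.0 d).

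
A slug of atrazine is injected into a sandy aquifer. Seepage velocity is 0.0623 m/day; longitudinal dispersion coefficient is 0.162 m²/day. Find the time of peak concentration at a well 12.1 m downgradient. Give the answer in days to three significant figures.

For the 1D instantaneous-source solution, setting ∂C/∂t = 0 at fixed x gives v²t² + 2Dt − x² = 0, so t = (√(D² + v²x²) − D)/v².
√(D² + v²x²) = √(0.162² + 0.0623² × 12.1²) = 0.7710; v² = 0.00388129.
t = (0.7710 − 0.162)/0.00388129 = 157 days (vs. the pure-advection estimate x/v = 194 d).

157 days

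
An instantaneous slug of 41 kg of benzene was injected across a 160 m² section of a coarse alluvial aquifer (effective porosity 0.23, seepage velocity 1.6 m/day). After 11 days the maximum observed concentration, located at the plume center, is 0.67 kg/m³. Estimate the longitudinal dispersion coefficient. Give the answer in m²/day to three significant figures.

0.0200 m²/day

At the plume center C_max = M/(n_e·A·√(4πDt)), so D = M²/(4πt·(n_e·A·C_max)²).
n_e·A·C_max = 0.23 × 160 × 0.67 = 24.66 kg/m.
D = 41²/(4π × 11 × 24.66²) = 0.0200 m²/day.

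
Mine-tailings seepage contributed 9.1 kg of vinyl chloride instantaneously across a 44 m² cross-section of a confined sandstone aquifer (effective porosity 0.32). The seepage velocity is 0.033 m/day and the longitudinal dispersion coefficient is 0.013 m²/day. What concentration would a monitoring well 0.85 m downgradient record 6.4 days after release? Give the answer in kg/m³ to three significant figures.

For an instantaneous plane source, C(x,t) = M/(n_e·A·√(4πDt)) · exp(−(x−vt)²/(4Dt)), with n_e·A the pore (flow) area.
Plume center vt = 0.033 × 6.4 = 0.2112 m, so the well at 0.85 m is 0.6388 m downgradient of the peak.
√(4πDt) = 1.023 m, giving peak height M/(n_e·A·√(4πDt)) = 9.1/(0.32 × 44 × 1.023) = 0.6318 kg/m³.
(x−vt)²/(4Dt) = (0.6388)²/(4 × 0.013 × 6.4) = 1.226; exp(−1.226) = 0.2935.
C = 0.6318 × 0.2935 = 0.185 kg/m³.

0.185 kg/m³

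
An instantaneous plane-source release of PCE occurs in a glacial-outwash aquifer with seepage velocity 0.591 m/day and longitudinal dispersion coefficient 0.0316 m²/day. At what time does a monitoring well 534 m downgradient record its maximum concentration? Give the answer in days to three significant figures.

903 days

For the 1D instantaneous-source solution, setting ∂C/∂t = 0 at fixed x gives v²t² + 2Dt − x² = 0, so t = (√(D² + v²x²) − D)/v².
√(D² + v²x²) = √(0.0316² + 0.591² × 534²) = 315.6; v² = 0.349281.
t = (315.6 − 0.0316)/0.349281 = 903 days (vs. the pure-advection estimate x/v = 904 d).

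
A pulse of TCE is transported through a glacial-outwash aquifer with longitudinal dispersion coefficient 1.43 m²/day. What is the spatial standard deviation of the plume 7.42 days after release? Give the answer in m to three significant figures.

Dispersive spreading gives a Gaussian with σ² = 2Dt; advection only shifts the center.
σ = √(2 × 1.43 × 7.42) = 4.61 m.

4.61 m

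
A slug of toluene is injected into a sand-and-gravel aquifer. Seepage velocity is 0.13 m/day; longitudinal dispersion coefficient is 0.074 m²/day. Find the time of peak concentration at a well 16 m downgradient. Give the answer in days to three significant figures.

119 days

For the 1D instantaneous-source solution, setting ∂C/∂t = 0 at fixed x gives v²t² + 2Dt − x² = 0, so t = (√(D² + v²x²) − D)/v².
√(D² + v²x²) = √(0.074² + 0.13² × 16²) = 2.081; v² = 0.0169.
t = (2.081 − 0.074)/0.0169 = 119 days (vs. the pure-advection estimate x/v = 123 d).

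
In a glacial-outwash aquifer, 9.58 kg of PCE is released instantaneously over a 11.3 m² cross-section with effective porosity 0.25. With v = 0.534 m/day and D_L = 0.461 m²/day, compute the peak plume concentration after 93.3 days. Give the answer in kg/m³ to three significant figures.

The peak of an instantaneous 1D plume sits at x = vt; there the Gaussian factor is 1 and C_max = M/(n_e·A·√(4πDt)), where n_e·A is the pore area the mass is dissolved in.
√(4πDt) = √(4π × 0.461 × 93.3) = 23.25 m, so C_max = 9.58/(0.25 × 11.3 × 23.25) = 0.146 kg/m³.

0.146 kg/m³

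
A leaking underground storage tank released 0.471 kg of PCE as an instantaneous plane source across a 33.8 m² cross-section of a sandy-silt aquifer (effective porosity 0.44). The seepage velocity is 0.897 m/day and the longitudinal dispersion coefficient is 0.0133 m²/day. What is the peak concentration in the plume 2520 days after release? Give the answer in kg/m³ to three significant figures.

0.00154 kg/m³

The peak of an instantaneous 1D plume sits at x = vt; there the Gaussian factor is 1 and C_max = M/(n_e·A·√(4πDt)), where n_e·A is the pore area the mass is dissolved in.
√(4πDt) = √(4π × 0.0133 × 2520) = 20.52 m, so C_max = 0.471/(0.44 × 33.8 × 20.52) = 0.00154 kg/m³.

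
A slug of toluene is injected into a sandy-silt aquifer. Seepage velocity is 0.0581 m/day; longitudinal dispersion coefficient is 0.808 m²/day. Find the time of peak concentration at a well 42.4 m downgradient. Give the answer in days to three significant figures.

For the 1D instantaneous-source solution, setting ∂C/∂t = 0 at fixed x gives v²t² + 2Dt − x² = 0, so t = (√(D² + v²x²) − D)/v².
√(D² + v²x²) = √(0.808² + 0.0581² × 42.4²) = 2.593; v² = 0.00337561.
t = (2.593 − 0.808)/0.00337561 = 529 days (vs. the pure-advection estimate x/v = 730 d).

529 days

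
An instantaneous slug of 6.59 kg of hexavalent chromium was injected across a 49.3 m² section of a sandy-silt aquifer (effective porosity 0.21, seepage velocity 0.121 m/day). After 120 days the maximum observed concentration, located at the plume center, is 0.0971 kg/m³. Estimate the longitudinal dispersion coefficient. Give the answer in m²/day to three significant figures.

0.0285 m²/day

At the plume center C_max = M/(n_e·A·√(4πDt)), so D = M²/(4πt·(n_e·A·C_max)²).
n_e·A·C_max = 0.21 × 49.3 × 0.0971 = 1.005 kg/m.
D = 6.59²/(4π × 120 × 1.005²) = 0.0285 m²/day.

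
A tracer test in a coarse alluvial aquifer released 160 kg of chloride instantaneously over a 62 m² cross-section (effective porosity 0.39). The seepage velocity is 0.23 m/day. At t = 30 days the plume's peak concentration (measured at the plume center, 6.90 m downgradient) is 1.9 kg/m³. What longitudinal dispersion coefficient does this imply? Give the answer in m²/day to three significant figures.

At the plume center C_max = M/(n_e·A·√(4πDt)), so D = M²/(4πt·(n_e·A·C_max)²).
n_e·A·C_max = 0.39 × 62 × 1.9 = 45.94 kg/m.
D = 160²/(4π × 30 × 45.94²) = 0.0322 m²/day.

0.0322 m²/day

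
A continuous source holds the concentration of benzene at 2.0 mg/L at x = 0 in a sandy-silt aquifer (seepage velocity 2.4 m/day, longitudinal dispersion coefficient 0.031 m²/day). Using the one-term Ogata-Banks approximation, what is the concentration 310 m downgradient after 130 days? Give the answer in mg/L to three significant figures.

1.52 mg/L

For a continuous step input, C/C₀ ≈ ½·erfc((x−vt)/(2√(Dt))).
vt = 2.4 × 130 = 312 m and 2√(Dt) = 2√(0.031 × 130) = 4.015 m.
Argument (x−vt)/(2√(Dt)) = (310 − 312)/4.015 = -0.4981; ½·erfc(-0.4981) = 0.7594.
C = 2.0 × 0.7594 = 1.52 mg/L.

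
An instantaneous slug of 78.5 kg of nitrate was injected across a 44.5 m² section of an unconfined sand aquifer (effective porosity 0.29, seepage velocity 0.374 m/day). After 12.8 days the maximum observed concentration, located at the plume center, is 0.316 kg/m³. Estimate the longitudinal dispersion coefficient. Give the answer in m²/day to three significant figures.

2.30 m²/day

At the plume center C_max = M/(n_e·A·√(4πDt)), so D = M²/(4πt·(n_e·A·C_max)²).
n_e·A·C_max = 0.29 × 44.5 × 0.316 = 4.078 kg/m.
D = 78.5²/(4π × 12.8 × 4.078²) = 2.30 m²/day.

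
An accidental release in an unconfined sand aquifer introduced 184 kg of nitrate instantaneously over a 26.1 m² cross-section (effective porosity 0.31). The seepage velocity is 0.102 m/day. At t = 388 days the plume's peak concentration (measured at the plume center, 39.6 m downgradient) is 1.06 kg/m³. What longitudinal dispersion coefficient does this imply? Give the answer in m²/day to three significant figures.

0.0944 m²/day

At the plume center C_max = M/(n_e·A·√(4πDt)), so D = M²/(4πt·(n_e·A·C_max)²).
n_e·A·C_max = 0.31 × 26.1 × 1.06 = 8.576 kg/m.
D = 184²/(4π × 388 × 8.576²) = 0.0944 m²/day.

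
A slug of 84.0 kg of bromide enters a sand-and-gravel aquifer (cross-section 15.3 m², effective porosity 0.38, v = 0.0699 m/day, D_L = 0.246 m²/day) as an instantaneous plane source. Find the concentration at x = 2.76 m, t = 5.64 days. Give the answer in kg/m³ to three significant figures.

For an instantaneous plane source, C(x,t) = M/(n_e·A·√(4πDt)) · exp(−(x−vt)²/(4Dt)), with n_e·A the pore (flow) area.
Plume center vt = 0.0699 × 5.64 = 0.394236 m, so the well at 2.76 m is 2.365764 m downgradient of the peak.
√(4πDt) = 4.176 m, giving peak height M/(n_e·A·√(4πDt)) = 84.0/(0.38 × 15.3 × 4.176) = 3.460 kg/m³.
(x−vt)²/(4Dt) = (2.365764)²/(4 × 0.246 × 5.64) = 1.008; exp(−1.008) = 0.3649.
C = 3.460 × 0.3649 = 1.26 kg/m³.

1.26 kg/m³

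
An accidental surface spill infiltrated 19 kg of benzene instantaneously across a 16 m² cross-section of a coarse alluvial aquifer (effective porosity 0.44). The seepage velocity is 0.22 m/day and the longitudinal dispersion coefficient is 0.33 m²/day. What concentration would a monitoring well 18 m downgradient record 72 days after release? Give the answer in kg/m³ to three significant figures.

For an instantaneous plane source, C(x,t) = M/(n_e·A·√(4πDt)) · exp(−(x−vt)²/(4Dt)), with n_e·A the pore (flow) area.
Plume center vt = 0.22 × 72 = 15.84 m, so the well at 18 m is 2.16 m downgradient of the peak.
√(4πDt) = 17.28 m, giving peak height M/(n_e·A·√(4πDt)) = 19/(0.44 × 16 × 17.28) = 0.1562 kg/m³.
(x−vt)²/(4Dt) = (2.16)²/(4 × 0.33 × 72) = 0.04909; exp(−0.04909) = 0.9521.
C = 0.1562 × 0.9521 = 0.149 kg/m³.

0.149 kg/m³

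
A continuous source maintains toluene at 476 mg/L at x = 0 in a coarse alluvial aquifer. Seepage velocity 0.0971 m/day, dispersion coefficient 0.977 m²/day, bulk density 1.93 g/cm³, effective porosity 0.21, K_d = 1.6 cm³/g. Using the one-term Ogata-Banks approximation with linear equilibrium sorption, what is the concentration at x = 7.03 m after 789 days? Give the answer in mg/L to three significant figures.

Retardation factor R = 1 + ρ_b·K_d/n = 1 + 1.93 × 1.6/0.21 = 15.70.
Sorption retards both mechanisms: v_R = v/R = 0.006185 m/day, D_R = D/R = 0.06223 m²/day.
v_R·t = 0.006185 × 789 = 4.879965 m; 2√(D_R t) = 14.01 m; argument = (7.03 − 4.879965)/14.01 = 0.1535.
C = C₀ × ½·erfc(0.1535) = 476 × 0.4141 = 197 mg/L.

197 mg/L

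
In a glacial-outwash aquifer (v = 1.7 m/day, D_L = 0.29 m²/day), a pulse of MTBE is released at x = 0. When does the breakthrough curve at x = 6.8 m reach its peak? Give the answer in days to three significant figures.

3.90 days

For the 1D instantaneous-source solution, setting ∂C/∂t = 0 at fixed x gives v²t² + 2Dt − x² = 0, so t = (√(D² + v²x²) − D)/v².
√(D² + v²x²) = √(0.29² + 1.7² × 6.8²) = 11.56; v² = 2.89.
t = (11.56 − 0.29)/2.89 = 3.90 days (vs. the pure-advection estimate x/v = 4.00 d).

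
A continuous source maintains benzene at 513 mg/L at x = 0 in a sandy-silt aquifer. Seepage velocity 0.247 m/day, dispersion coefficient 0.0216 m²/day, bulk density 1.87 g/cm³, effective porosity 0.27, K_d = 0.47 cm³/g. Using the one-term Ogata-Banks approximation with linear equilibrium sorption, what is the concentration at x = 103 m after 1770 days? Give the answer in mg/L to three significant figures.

244 mg/L

Retardation factor R = 1 + ρ_b·K_d/n = 1 + 1.87 × 0.47/0.27 = 4.255.
Sorption retards both mechanisms: v_R = v/R = 0.05805 m/day, D_R = D/R = 0.005076 m²/day.
v_R·t = 0.05805 × 1770 = 102.7485 m; 2√(D_R t) = 5.995 m; argument = (103 − 102.7485)/5.995 = 0.04195.
C = C₀ × ½·erfc(0.04195) = 513 × 0.4763 = 244 mg/L.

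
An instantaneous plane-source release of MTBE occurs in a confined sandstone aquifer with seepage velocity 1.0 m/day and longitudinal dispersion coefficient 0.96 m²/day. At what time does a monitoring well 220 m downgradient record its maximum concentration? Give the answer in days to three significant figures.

For the 1D instantaneous-source solution, setting ∂C/∂t = 0 at fixed x gives v²t² + 2Dt − x² = 0, so t = (√(D² + v²x²) − D)/v².
√(D² + v²x²) = √(0.96² + 1.0² × 220²) = 220.0; v² = 1.
t = (220.0 − 0.96)/1 = 219 days (vs. the pure-advection estimate x/v = 220 d).

219 days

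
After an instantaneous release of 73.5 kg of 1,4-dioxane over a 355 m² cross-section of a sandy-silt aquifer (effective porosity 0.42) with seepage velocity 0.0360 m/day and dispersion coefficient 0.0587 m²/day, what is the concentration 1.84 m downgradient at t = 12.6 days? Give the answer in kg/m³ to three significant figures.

0.0844 kg/m³

For an instantaneous plane source, C(x,t) = M/(n_e·A·√(4πDt)) · exp(−(x−vt)²/(4Dt)), with n_e·A the pore (flow) area.
Plume center vt = 0.0360 × 12.6 = 0.4536 m, so the well at 1.84 m is 1.3864 m downgradient of the peak.
√(4πDt) = 3.049 m, giving peak height M/(n_e·A·√(4πDt)) = 73.5/(0.42 × 355 × 3.049) = 0.1617 kg/m³.
(x−vt)²/(4Dt) = (1.3864)²/(4 × 0.0587 × 12.6) = 0.6497; exp(−0.6497) = 0.5222.
C = 0.1617 × 0.5222 = 0.0844 kg/m³.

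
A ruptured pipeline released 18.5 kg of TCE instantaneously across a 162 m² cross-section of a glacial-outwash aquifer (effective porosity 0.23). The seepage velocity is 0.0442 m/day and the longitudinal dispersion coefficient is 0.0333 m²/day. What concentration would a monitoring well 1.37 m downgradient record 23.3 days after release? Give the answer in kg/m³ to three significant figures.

0.153 kg/m³

For an instantaneous plane source, C(x,t) = M/(n_e·A·√(4πDt)) · exp(−(x−vt)²/(4Dt)), with n_e·A the pore (flow) area.
Plume center vt = 0.0442 × 23.3 = 1.02986 m, so the well at 1.37 m is 0.34014 m downgradient of the peak.
√(4πDt) = 3.123 m, giving peak height M/(n_e·A·√(4πDt)) = 18.5/(0.23 × 162 × 3.123) = 0.1590 kg/m³.
(x−vt)²/(4Dt) = (0.34014)²/(4 × 0.0333 × 23.3) = 0.03728; exp(−0.03728) = 0.9634.
C = 0.1590 × 0.9634 = 0.153 kg/m³.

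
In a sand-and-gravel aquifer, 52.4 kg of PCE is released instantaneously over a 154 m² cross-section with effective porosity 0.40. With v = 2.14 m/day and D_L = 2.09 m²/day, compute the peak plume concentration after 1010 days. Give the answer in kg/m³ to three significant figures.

The peak of an instantaneous 1D plume sits at x = vt; there the Gaussian factor is 1 and C_max = M/(n_e·A·√(4πDt)), where n_e·A is the pore area the mass is dissolved in.
√(4πDt) = √(4π × 2.09 × 1010) = 162.9 m, so C_max = 52.4/(0.40 × 154 × 162.9) = 0.00522 kg/m³.

0.00522 kg/m³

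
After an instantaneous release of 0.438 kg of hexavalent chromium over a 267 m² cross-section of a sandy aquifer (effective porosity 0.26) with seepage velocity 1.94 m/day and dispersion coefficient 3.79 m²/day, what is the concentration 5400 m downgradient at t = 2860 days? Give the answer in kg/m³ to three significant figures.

1.03e-05 kg/m³

For an instantaneous plane source, C(x,t) = M/(n_e·A·√(4πDt)) · exp(−(x−vt)²/(4Dt)), with n_e·A the pore (flow) area.
Plume center vt = 1.94 × 2860 = 5548.4 m, so the well at 5400 m is 148.4 m upgradient of the peak.
√(4πDt) = 369.1 m, giving peak height M/(n_e·A·√(4πDt)) = 0.438/(0.26 × 267 × 369.1) = 1.709e-05 kg/m³.
(x−vt)²/(4Dt) = (-148.4)²/(4 × 3.79 × 2860) = 0.5079; exp(−0.5079) = 0.6018.
C = 1.709e-05 × 0.6018 = 1.03e-05 kg/m³.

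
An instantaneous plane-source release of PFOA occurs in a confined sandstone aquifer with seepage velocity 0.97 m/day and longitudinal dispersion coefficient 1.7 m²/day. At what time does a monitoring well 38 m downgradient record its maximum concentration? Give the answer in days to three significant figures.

For the 1D instantaneous-source solution, setting ∂C/∂t = 0 at fixed x gives v²t² + 2Dt − x² = 0, so t = (√(D² + v²x²) − D)/v².
√(D² + v²x²) = √(1.7² + 0.97² × 38²) = 36.90; v² = 0.9409.
t = (36.90 − 1.7)/0.9409 = 37.4 days (vs. the pure-advection estimate x/v = 39.2 d).

37.4 days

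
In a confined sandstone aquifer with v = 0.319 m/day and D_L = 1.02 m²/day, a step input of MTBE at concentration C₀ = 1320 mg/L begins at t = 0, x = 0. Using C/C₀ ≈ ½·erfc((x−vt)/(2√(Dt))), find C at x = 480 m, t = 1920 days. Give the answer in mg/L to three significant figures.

For a continuous step input, C/C₀ ≈ ½·erfc((x−vt)/(2√(Dt))).
vt = 0.319 × 1920 = 612.48 m and 2√(Dt) = 2√(1.02 × 1920) = 88.51 m.
Argument (x−vt)/(2√(Dt)) = (480 − 612.48)/88.51 = -1.497; ½·erfc(-1.497) = 0.9829.
C = 1320 × 0.9829 = 1300 mg/L.

1300 mg/L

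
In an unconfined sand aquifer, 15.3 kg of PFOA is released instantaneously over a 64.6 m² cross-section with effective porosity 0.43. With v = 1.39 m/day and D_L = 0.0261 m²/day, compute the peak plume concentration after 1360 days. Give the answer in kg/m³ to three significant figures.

0.0261 kg/m³

The peak of an instantaneous 1D plume sits at x = vt; there the Gaussian factor is 1 and C_max = M/(n_e·A·√(4πDt)), where n_e·A is the pore area the mass is dissolved in.
√(4πDt) = √(4π × 0.0261 × 1360) = 21.12 m, so C_max = 15.3/(0.43 × 64.6 × 21.12) = 0.0261 kg/m³.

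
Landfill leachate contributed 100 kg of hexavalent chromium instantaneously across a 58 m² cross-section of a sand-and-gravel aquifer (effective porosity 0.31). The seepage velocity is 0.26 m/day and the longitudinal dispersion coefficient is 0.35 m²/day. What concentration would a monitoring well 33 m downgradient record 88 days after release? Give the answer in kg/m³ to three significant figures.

0.123 kg/m³

For an instantaneous plane source, C(x,t) = M/(n_e·A·√(4πDt)) · exp(−(x−vt)²/(4Dt)), with n_e·A the pore (flow) area.
Plume center vt = 0.26 × 88 = 22.88 m, so the well at 33 m is 10.12 m downgradient of the peak.
√(4πDt) = 19.67 m, giving peak height M/(n_e·A·√(4πDt)) = 100/(0.31 × 58 × 19.67) = 0.2828 kg/m³.
(x−vt)²/(4Dt) = (10.12)²/(4 × 0.35 × 88) = 0.8313; exp(−0.8313) = 0.4355.
C = 0.2828 × 0.4355 = 0.123 kg/m³.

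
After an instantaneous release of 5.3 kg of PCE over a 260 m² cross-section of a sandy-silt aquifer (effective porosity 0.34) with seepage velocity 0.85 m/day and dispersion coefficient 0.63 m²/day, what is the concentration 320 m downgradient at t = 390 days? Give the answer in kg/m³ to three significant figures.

0.000943 kg/m³

For an instantaneous plane source, C(x,t) = M/(n_e·A·√(4πDt)) · exp(−(x−vt)²/(4Dt)), with n_e·A the pore (flow) area.
Plume center vt = 0.85 × 390 = 331.5 m, so the well at 320 m is 11.5 m upgradient of the peak.
√(4πDt) = 55.57 m, giving peak height M/(n_e·A·√(4πDt)) = 5.3/(0.34 × 260 × 55.57) = 0.001079 kg/m³.
(x−vt)²/(4Dt) = (-11.5)²/(4 × 0.63 × 390) = 0.1346; exp(−0.1346) = 0.8741.
C = 0.001079 × 0.8741 = 0.000943 kg/m³.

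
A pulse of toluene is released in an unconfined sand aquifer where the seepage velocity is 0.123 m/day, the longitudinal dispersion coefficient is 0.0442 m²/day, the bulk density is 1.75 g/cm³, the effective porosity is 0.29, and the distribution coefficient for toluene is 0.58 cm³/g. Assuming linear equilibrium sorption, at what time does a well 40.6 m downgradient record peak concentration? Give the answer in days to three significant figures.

Retardation factor R = 1 + ρ_b·K_d/n = 1 + 1.75 × 0.58/0.29 = 4.500.
Sorption retards both mechanisms: v_R = v/R = 0.02733 m/day, D_R = D/R = 0.009822 m²/day.
Peak time from v_R²t² + 2D_R t − x² = 0: t = (√(D_R² + v_R²x²) − D_R)/v_R².
√(D_R² + v_R²x²) = √(0.009822² + 0.02733² × 40.6²) = 1.110; v_R² = 0.0007469.
t = (1.110 − 0.009822)/0.0007469 = 1470 days.

1470 days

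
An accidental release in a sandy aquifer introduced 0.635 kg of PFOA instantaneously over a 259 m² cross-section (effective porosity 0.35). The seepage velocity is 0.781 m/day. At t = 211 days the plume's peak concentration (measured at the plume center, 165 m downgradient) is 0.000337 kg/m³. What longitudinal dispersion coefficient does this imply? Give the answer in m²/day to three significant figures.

At the plume center C_max = M/(n_e·A·√(4πDt)), so D = M²/(4πt·(n_e·A·C_max)²).
n_e·A·C_max = 0.35 × 259 × 0.000337 = 0.03055 kg/m.
D = 0.635²/(4π × 211 × 0.03055²) = 0.163 m²/day.

0.163 m²/day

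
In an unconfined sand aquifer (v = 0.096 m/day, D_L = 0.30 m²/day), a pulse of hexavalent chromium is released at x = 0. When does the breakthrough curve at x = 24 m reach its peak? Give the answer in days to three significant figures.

For the 1D instantaneous-source solution, setting ∂C/∂t = 0 at fixed x gives v²t² + 2Dt − x² = 0, so t = (√(D² + v²x²) − D)/v².
√(D² + v²x²) = √(0.30² + 0.096² × 24²) = 2.323; v² = 0.009216.
t = (2.323 − 0.30)/0.009216 = 220 days (vs. the pure-advection estimate x/v = 250 d).

220 days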